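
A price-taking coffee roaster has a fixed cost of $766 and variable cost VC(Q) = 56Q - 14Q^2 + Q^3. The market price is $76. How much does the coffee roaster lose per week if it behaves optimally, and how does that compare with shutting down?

AVC = 56 - 14Q + Q^2 has its minimum $7 at Q = 7; price $76 clears that bar, so the firm operates.
MC = 56 - 28Q + 3Q^2. Setting P = MC and taking the root on the rising branch gives Q* = 10.
TR = 76·10 = 760. TC = 766 + 160 = 926. Profit = 760 − 926 = -$166.
Shutting down would mean losing the fixed cost of $766, so operating at a loss of $166 is better by $600.

Profit = -$166 at Q = 10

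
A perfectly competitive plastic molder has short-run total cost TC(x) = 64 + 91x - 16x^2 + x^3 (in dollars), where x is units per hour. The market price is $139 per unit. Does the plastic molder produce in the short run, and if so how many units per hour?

Strip out fixed cost: VC = 91x - 16x^2 + x^3. Then AVC = 91 - 16x + x^2 and MC = 91 - 32x + 3x^2.
AVC hits its minimum where MC = AVC, at x = 8, giving min AVC = 91 - 16·8 + 8^2 = $27.
Because $139 ≥ $27, revenue can cover variable cost; the firm operates.
Solving P = MC: -48 - 32x + 3x^2 = 0 ⇒ x = -4/3 or 12. On the upward-sloping branch, x* = 12.
Check: AVC at x = 12 is $43 ≤ P, so revenue covers variable cost.
Profit = P·x − TC = 139·12 − 580 = $1088.

Produce at x = 12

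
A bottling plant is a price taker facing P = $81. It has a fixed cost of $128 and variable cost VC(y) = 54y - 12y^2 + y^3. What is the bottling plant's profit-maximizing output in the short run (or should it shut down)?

Produce at y = 9

Strip out fixed cost: VC = 54y - 12y^2 + y^3. Then AVC = 54 - 12y + y^2 and MC = 54 - 24y + 3y^2.
The AVC parabola has its vertex at y = 12/2 = 6, where AVC = 54 - 12·6 + 6^2 = $18.
Since P = $81 ≥ min AVC = $18, price covers variable cost and the firm should produce.
P = MC gives -27 - 24y + 3y^2 = 0, with roots -1 and 9. Take the larger (rising MC): y* = 9.
Check: AVC at y = 9 is $27 ≤ P, so revenue covers variable cost.
Profit = P·y − TC = 81·9 − 371 = $358.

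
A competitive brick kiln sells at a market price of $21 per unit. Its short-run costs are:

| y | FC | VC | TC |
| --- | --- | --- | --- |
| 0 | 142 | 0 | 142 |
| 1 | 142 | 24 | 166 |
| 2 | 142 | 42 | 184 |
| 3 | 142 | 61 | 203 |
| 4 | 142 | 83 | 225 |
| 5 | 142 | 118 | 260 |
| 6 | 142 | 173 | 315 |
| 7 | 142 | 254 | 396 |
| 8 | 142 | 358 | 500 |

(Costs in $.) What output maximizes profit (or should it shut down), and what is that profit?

Tabulate TR − TC: y=0: -142; y=1: -145; y=2: -142; y=3: -140; y=4: -141; y=5: -155; y=6: -189; y=7: -249; y=8: -332.
Profit is maximized at y = 3. AVC there is 61/3 = $20.33 ≤ P, so producing beats shutting down (which would give -$142).

y = 3; profit = -$140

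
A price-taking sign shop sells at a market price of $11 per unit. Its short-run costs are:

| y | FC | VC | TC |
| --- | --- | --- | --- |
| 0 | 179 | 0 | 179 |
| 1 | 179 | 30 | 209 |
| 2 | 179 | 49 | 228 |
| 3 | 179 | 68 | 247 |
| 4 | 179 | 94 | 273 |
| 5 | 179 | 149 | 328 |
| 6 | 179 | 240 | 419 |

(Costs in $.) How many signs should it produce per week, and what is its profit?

Tabulate TR − TC: y=0: -179; y=1: -198; y=2: -206; y=3: -214; y=4: -229; y=5: -273; y=6: -353.
Profit is highest at y = 0. Equivalently, the lowest AVC in the table is 68/3 ≈ $22.67 at y = 3, and P = $11 falls below it — price never covers variable cost, so the firm shuts down and loses only its fixed cost.

y = 0 (shut down); profit = -$179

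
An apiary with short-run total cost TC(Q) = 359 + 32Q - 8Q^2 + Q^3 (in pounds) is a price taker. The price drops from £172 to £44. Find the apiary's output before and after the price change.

MC = 32 - 16Q + 3Q^2; the shutdown threshold is min AVC = £16 (at Q = 4).
At P = £172 ≥ min AVC, set P = MC on the rising branch: Q = 10.
At P = £44 ≥ min AVC, set P = MC: Q = 6. The firm stays open but cuts output.

Output falls from 10 to 6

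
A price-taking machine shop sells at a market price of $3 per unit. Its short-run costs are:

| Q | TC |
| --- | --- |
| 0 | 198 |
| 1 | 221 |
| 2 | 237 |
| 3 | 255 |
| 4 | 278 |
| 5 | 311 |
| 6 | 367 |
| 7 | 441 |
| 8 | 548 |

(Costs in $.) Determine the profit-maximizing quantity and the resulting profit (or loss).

Q = 0 (shut down); profit = -$198

Profit at each row (π = 3Q − TC): Q=0: -198; Q=1: -218; Q=2: -231; Q=3: -246; Q=4: -266; Q=5: -296; Q=6: -349; Q=7: -420; Q=8: -524.
Profit is highest at Q = 0. Equivalently, the lowest AVC in the table is 57/3 ≈ $19 at Q = 3, and P = $3 falls below it — price never covers variable cost, so the firm shuts down and loses only its fixed cost.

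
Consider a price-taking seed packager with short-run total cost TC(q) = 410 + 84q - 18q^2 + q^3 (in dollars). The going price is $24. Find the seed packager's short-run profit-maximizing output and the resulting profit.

AVC = 84 - 18q + q^2 has its minimum $3 at q = 9; price $24 clears that bar, so the firm operates.
MC = 84 - 36q + 3q^2. Setting P = MC and taking the root on the rising branch gives q* = 10.
TR = 24·10 = 240. TC = 410 + 40 = 450. Profit = 240 − 450 = -$210.
That loss of $210 beats the $410 the firm would lose by shutting down; producing recovers $200 of fixed cost.

Profit = -$210 at q = 10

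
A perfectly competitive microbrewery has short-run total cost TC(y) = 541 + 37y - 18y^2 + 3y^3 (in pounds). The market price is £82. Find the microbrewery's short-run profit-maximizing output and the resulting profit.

AVC = 37 - 18y + 3y^2; min AVC = £10 at y = 3. Since P = £82 ≥ min AVC, the firm produces.
MC = 37 - 36y + 9y^2. Setting P = MC and taking the root on the rising branch gives y* = 5.
TR = 82·5 = 410. TC = 541 + 110 = 651. Profit = 410 − 651 = -£241.
That loss of £241 beats the £541 the firm would lose by shutting down; producing recovers £300 of fixed cost.

Profit = -£241 at y = 5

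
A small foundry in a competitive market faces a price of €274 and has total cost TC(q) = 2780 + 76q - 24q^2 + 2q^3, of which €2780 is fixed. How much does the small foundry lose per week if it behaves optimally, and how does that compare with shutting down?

Profit = -€360 at q = 11

AVC = 76 - 24q + 2q^2 has its minimum €4 at q = 6; price €274 clears that bar, so the firm operates.
With MC = 76 - 48q + 6q^2, P = MC on the upward-sloping part at q* = 11.
TR = 274·11 = 3014. TC = 2780 + 594 = 3374. Profit = 3014 − 3374 = -€360.
Shutting down would mean losing the fixed cost of €2780, so operating at a loss of €360 is better by €2420.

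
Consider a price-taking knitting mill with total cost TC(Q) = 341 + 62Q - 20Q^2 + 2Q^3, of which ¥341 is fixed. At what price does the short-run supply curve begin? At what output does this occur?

¥12 per unit, at Q = 5

The firm shuts down when price falls below the minimum of average variable cost. AVC = VC/Q = 62 - 20Q + 2Q^2.
At the minimum of AVC, MC = AVC. MC = 62 - 40Q + 6Q^2; setting MC = AVC gives 4Q^2 - 20Q = 0, so Q = 5. min AVC = 12.
The firm shuts down for any P below ¥12.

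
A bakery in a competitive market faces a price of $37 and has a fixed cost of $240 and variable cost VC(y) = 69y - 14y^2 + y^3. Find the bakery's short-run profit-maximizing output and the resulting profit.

AVC = 69 - 14y + y^2; min AVC = $20 at y = 7. Since P = $37 ≥ min AVC, the firm produces.
MC = 69 - 28y + 3y^2. Setting P = MC and taking the root on the rising branch gives y* = 8.
TR = 37·8 = 296. TC = 240 + 168 = 408. Profit = 296 − 408 = -$112.
By producing, the firm covers all variable cost plus $128 of fixed cost; shutting down would lose the full $240.

Profit = -$112 at y = 8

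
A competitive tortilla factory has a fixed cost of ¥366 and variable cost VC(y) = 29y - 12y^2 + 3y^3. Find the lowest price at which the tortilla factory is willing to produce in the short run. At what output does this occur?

¥17 per unit, at y = 2

Short-run supply begins at min AVC. From VC = 29y - 12y^2 + 3y^3, AVC = 29 - 12y + 3y^2.
At the minimum of AVC, MC = AVC. MC = 29 - 24y + 9y^2; setting MC = AVC gives 6y^2 - 12y = 0, so y = 2. min AVC = 17.
So the shutdown price is ¥17.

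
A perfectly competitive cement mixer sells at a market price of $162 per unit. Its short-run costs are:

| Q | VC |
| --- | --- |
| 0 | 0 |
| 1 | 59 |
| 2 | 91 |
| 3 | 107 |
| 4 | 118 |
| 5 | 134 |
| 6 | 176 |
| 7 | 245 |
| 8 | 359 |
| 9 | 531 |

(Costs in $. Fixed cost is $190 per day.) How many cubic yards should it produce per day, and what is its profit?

Q = 8; profit = $747

Compute π = P·Q − TC at each output: Q=0: -190; Q=1: -87; Q=2: 43; Q=3: 189; Q=4: 340; Q=5: 486; Q=6: 606; Q=7: 699; Q=8: 747; Q=9: 737.
Profit is maximized at Q = 8. AVC there is 359/8 = $44.88 ≤ P, so producing beats shutting down (which would give -$190).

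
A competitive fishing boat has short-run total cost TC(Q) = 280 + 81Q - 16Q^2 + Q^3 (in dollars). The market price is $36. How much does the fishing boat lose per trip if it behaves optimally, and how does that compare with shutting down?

AVC = 81 - 16Q + Q^2; min AVC = $17 at Q = 8. Since P = $36 ≥ min AVC, the firm produces.
MC = 81 - 32Q + 3Q^2. Setting P = MC and taking the root on the rising branch gives Q* = 9.
TR = 36·9 = 324. TC = 280 + 162 = 442. Profit = 324 − 442 = -$118.
By producing, the firm covers all variable cost plus $162 of fixed cost; shutting down would lose the full $280.

Profit = -$118 at Q = 9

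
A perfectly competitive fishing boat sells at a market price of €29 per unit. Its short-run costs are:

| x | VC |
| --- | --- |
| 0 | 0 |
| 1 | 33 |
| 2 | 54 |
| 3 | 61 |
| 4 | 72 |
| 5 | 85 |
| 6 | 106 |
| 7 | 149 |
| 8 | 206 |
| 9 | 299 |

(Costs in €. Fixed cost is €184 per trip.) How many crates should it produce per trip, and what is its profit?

Compute π = P·x − TC at each output: x=0: -184; x=1: -188; x=2: -180; x=3: -158; x=4: -140; x=5: -124; x=6: -116; x=7: -130; x=8: -158; x=9: -222.
Profit is maximized at x = 6. AVC there is 106/6 = €17.67 ≤ P, so producing beats shutting down (which would give -€184).

x = 6; profit = -€116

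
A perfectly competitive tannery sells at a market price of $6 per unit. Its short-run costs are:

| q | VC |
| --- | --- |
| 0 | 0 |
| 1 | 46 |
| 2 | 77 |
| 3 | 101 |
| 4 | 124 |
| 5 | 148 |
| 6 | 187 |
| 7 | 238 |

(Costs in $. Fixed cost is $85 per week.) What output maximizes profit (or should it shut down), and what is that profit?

Tabulate TR − TC: q=0: -85; q=1: -125; q=2: -150; q=3: -168; q=4: -185; q=5: -203; q=6: -236; q=7: -281.
Profit is highest at q = 0. Equivalently, the lowest AVC in the table is 148/5 ≈ $29.60 at q = 5, and P = $6 falls below it — price never covers variable cost, so the firm shuts down and loses only its fixed cost.

q = 0 (shut down); profit = -$85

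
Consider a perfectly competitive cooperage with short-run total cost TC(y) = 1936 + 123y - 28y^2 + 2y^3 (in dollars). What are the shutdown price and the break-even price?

Shutdown price = min AVC. AVC = 123 - 28y + 2y^2, with vertex at y = 7 and minimum $25.
ATC = 1936/y + 123 - 28y + 2y^2. Setting dATC/dy = −1936/y^2 − 28 + 4y = 0 gives y = 11 (since 4·11^3 − 28·11^2 = 1936).
min ATC = 1936/11 + 123 − 28·11 + 2·11^2 = $233. That is the break-even price.
For $25 ≤ P < $233 the firm produces at a loss; below $25 it shuts down.

Shutdown price = $25; break-even price = $233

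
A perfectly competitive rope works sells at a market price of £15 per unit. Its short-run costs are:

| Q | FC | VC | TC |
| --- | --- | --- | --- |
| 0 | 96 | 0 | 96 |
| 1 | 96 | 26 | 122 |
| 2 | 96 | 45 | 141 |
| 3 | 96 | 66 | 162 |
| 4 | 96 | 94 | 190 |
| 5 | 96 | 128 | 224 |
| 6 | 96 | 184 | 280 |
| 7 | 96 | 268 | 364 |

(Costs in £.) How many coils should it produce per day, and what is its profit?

Q = 0 (shut down); profit = -£96

Profit at each row (π = 15Q − TC): Q=0: -96; Q=1: -107; Q=2: -111; Q=3: -117; Q=4: -130; Q=5: -149; Q=6: -190; Q=7: -259.
Profit is highest at Q = 0. Equivalently, the lowest AVC in the table is 66/3 ≈ £22 at Q = 3, and P = £15 falls below it — price never covers variable cost, so the firm shuts down and loses only its fixed cost.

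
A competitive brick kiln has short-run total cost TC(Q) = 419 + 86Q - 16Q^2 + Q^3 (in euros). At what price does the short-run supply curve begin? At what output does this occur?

€22 per unit, at Q = 8

The shutdown price is the minimum of AVC. VC = 86Q - 16Q^2 + Q^3, so AVC = 86 - 16Q + Q^2.
At the minimum of AVC, MC = AVC. MC = 86 - 32Q + 3Q^2; setting MC = AVC gives 2Q^2 - 16Q = 0, so Q = 8. min AVC = 22.
For P < €22 the firm produces nothing.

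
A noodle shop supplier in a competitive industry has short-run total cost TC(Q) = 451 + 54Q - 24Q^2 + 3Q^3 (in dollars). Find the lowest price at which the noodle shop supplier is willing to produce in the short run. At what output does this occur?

Short-run supply begins at min AVC. From VC = 54Q - 24Q^2 + 3Q^3, AVC = 54 - 24Q + 3Q^2.
At the minimum of AVC, MC = AVC. MC = 54 - 48Q + 9Q^2; setting MC = AVC gives 6Q^2 - 24Q = 0, so Q = 4. min AVC = 6.
The firm shuts down for any P below $6.

$6 per unit, at Q = 4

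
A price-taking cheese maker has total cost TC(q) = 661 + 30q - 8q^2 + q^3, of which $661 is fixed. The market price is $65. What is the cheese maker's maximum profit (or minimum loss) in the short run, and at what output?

Profit = -$367 at q = 7

AVC = 30 - 8q + q^2 has its minimum $14 at q = 4; price $65 clears that bar, so the firm operates.
With MC = 30 - 16q + 3q^2, P = MC on the upward-sloping part at q* = 7.
TR = 65·7 = 455. TC = 661 + 161 = 822. Profit = 455 − 822 = -$367.
By producing, the firm covers all variable cost plus $294 of fixed cost; shutting down would lose the full $661.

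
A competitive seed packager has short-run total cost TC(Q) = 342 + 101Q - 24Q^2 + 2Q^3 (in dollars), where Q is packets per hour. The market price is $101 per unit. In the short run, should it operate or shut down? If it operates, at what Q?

Produce at Q = 8

Variable cost is VC = 101Q - 24Q^2 + 2Q^3, so AVC = VC/Q = 101 - 24Q + 2Q^2 and MC = dTC/dQ = 101 - 48Q + 6Q^2.
The AVC parabola has its vertex at Q = 24/4 = 6, where AVC = 101 - 24·6 + 2·6^2 = $29.
P = $101 exceeds min AVC = $29, so the firm stays open.
Solving P = MC: -48Q + 6Q^2 = 0 ⇒ Q = 0 or 8. On the upward-sloping branch, Q* = 8.
Check: AVC at Q = 8 is $37 ≤ P, so revenue covers variable cost.
Profit = P·Q − TC = 101·8 − 638 = $170.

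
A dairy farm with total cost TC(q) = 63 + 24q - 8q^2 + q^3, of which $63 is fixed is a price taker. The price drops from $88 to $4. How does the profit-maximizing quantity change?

MC = 24 - 16q + 3q^2; the shutdown threshold is min AVC = $8 (at q = 4).
At P = $88 ≥ min AVC, set P = MC on the rising branch: q = 8.
At P = $4 < min AVC = $8, price no longer covers variable cost at any output, so the firm shuts down: q = 0.

Output falls from 8 to 0 (the firm shuts down)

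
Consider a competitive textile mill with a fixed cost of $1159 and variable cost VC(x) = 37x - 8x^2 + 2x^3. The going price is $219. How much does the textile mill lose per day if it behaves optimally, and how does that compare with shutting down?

AVC = 37 - 8x + 2x^2 has its minimum $29 at x = 2; price $219 clears that bar, so the firm operates.
MC = 37 - 16x + 6x^2. Setting P = MC and taking the root on the rising branch gives x* = 7.
TR = 219·7 = 1533. TC = 1159 + 553 = 1712. Profit = 1533 − 1712 = -$179.
By producing, the firm covers all variable cost plus $980 of fixed cost; shutting down would lose the full $1159.

Profit = -$179 at x = 7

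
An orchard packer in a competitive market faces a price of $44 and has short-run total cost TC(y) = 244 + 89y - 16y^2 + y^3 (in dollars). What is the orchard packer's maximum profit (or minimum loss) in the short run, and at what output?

AVC = 89 - 16y + y^2; min AVC = $25 at y = 8. Since P = $44 ≥ min AVC, the firm produces.
With MC = 89 - 32y + 3y^2, P = MC on the upward-sloping part at y* = 9.
TR = 44·9 = 396. TC = 244 + 234 = 478. Profit = 396 − 478 = -$82.
Shutting down would mean losing the fixed cost of $244, so operating at a loss of $82 is better by $162.

Profit = -$82 at y = 9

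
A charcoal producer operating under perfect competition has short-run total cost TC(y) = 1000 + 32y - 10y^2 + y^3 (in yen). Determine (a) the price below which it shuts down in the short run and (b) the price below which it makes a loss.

AVC = 32 - 10y + y^2; minimized at y = 5, giving min AVC = ¥7. That is the shutdown price.
ATC = 1000/y + 32 - 10y + y^2. Setting dATC/dy = −1000/y^2 − 10 + 2y = 0 gives y = 10 (since 2·10^3 − 10·10^2 = 1000).
min ATC = 1000/10 + 32 − 10·10 + 10^2 = ¥132. That is the break-even price.
For ¥7 ≤ P < ¥132 the firm produces at a loss; below ¥7 it shuts down.

Shutdown price = ¥7; break-even price = ¥132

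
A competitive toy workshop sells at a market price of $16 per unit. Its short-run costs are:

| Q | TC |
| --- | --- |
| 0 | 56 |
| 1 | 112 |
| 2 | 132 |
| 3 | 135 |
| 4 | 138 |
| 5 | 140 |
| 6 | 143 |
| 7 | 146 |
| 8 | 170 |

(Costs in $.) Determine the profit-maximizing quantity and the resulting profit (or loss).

Q = 7; profit = -$34

Tabulate TR − TC: Q=0: -56; Q=1: -96; Q=2: -100; Q=3: -87; Q=4: -74; Q=5: -60; Q=6: -47; Q=7: -34; Q=8: -42.
Profit is maximized at Q = 7. AVC there is 90/7 = $12.86 ≤ P, so producing beats shutting down (which would give -$56).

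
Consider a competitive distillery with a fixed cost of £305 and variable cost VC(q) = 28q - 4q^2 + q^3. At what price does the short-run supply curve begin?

Short-run supply begins at min AVC. From VC = 28q - 4q^2 + q^3, AVC = 28 - 4q + q^2.
At the minimum of AVC, MC = AVC. MC = 28 - 8q + 3q^2; setting MC = AVC gives 2q^2 - 4q = 0, so q = 2. min AVC = 24.
The firm shuts down for any P below £24.

£24 per unit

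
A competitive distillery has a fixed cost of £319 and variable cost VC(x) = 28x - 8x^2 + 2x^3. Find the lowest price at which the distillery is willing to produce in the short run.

£20 per unit

The shutdown price is the minimum of AVC. VC = 28x - 8x^2 + 2x^3, so AVC = 28 - 8x + 2x^2.
dAVC/dx = -8 + 4x = 0 gives x = 2. min AVC = 28 - 8·2 + 2·2^2 = 20.
So the shutdown price is £20.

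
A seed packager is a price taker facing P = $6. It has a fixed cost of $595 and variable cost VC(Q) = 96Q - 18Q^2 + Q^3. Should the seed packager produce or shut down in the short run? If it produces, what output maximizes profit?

Shut down

Variable cost is VC = 96Q - 18Q^2 + Q^3, so AVC = VC/Q = 96 - 18Q + Q^2 and MC = dTC/dQ = 96 - 36Q + 3Q^2.
AVC hits its minimum where MC = AVC, at Q = 9, giving min AVC = 96 - 18·9 + 9^2 = $15.
With P < min AVC ($6 < $15), every unit sold adds to the loss.
The firm minimizes its loss by shutting down and losing only its fixed cost of $595.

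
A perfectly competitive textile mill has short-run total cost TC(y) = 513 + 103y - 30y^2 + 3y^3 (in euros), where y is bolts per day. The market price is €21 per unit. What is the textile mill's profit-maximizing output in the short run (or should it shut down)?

Strip out fixed cost: VC = 103y - 30y^2 + 3y^3. Then AVC = 103 - 30y + 3y^2 and MC = 103 - 60y + 9y^2.
AVC hits its minimum where MC = AVC, at y = 5, giving min AVC = 103 - 30·5 + 3·5^2 = €28.
P = €21 lies below min AVC = €28; no output level covers variable cost.
Best response: produce nothing and absorb the €513 fixed cost.

Shut down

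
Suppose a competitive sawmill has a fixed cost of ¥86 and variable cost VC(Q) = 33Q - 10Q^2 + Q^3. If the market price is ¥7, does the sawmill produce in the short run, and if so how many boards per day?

From TC, MC = TC'(Q) = 33 - 20Q + 3Q^2 and AVC = VC/Q = 33 - 10Q + Q^2.
The AVC parabola has its vertex at Q = 10/2 = 5, where AVC = 33 - 10·5 + 5^2 = ¥8.
With P < min AVC (¥7 < ¥8), every unit sold adds to the loss.
Best response: produce nothing and absorb the ¥86 fixed cost.

Shut down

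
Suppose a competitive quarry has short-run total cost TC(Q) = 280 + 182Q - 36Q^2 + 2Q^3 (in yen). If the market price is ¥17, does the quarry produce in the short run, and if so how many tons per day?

Shut down

Variable cost is VC = 182Q - 36Q^2 + 2Q^3, so AVC = VC/Q = 182 - 36Q + 2Q^2 and MC = dTC/dQ = 182 - 72Q + 6Q^2.
AVC hits its minimum where MC = AVC, at Q = 9, giving min AVC = 182 - 36·9 + 2·9^2 = ¥20.
Since P = ¥17 < min AVC = ¥20, price fails to cover variable cost at any output.
Best response: produce nothing and absorb the ¥280 fixed cost.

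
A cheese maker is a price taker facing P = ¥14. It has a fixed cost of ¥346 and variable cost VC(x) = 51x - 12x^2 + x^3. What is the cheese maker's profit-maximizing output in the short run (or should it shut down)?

Variable cost is VC = 51x - 12x^2 + x^3, so AVC = VC/x = 51 - 12x + x^2 and MC = dTC/dx = 51 - 24x + 3x^2.
The AVC parabola has its vertex at x = 12/2 = 6, where AVC = 51 - 12·6 + 6^2 = ¥15.
P = ¥14 lies below min AVC = ¥15; no output level covers variable cost.
Shutting down limits the loss to fixed cost, ¥346.

Shut down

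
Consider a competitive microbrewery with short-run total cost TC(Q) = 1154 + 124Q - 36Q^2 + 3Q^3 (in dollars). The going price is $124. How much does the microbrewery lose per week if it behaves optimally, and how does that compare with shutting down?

AVC = 124 - 36Q + 3Q^2 has its minimum $16 at Q = 6; price $124 clears that bar, so the firm operates.
MC = 124 - 72Q + 9Q^2. Setting P = MC and taking the root on the rising branch gives Q* = 8.
TR = 124·8 = 992. TC = 1154 + 224 = 1378. Profit = 992 − 1378 = -$386.
Shutting down would mean losing the fixed cost of $1154, so operating at a loss of $386 is better by $768.

Profit = -$386 at Q = 8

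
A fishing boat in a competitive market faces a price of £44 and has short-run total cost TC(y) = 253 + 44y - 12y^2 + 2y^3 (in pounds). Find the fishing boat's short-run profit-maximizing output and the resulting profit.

Profit = -£189 at y = 4

AVC = 44 - 12y + 2y^2; min AVC = £26 at y = 3. Since P = £44 ≥ min AVC, the firm produces.
MC = 44 - 24y + 6y^2. Setting P = MC and taking the root on the rising branch gives y* = 4.
TR = 44·4 = 176. TC = 253 + 112 = 365. Profit = 176 − 365 = -£189.
By producing, the firm covers all variable cost plus £64 of fixed cost; shutting down would lose the full £253.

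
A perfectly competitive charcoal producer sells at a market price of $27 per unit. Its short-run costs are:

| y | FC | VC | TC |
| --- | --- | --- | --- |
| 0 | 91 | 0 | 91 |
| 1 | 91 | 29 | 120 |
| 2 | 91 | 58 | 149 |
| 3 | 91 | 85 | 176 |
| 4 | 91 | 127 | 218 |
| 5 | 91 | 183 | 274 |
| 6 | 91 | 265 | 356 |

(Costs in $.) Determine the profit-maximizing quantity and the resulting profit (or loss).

Profit at each row (π = 27y − TC): y=0: -91; y=1: -93; y=2: -95; y=3: -95; y=4: -110; y=5: -139; y=6: -194.
Profit is highest at y = 0. Equivalently, the lowest AVC in the table is 85/3 ≈ $28.33 at y = 3, and P = $27 falls below it — price never covers variable cost, so the firm shuts down and loses only its fixed cost.

y = 0 (shut down); profit = -$91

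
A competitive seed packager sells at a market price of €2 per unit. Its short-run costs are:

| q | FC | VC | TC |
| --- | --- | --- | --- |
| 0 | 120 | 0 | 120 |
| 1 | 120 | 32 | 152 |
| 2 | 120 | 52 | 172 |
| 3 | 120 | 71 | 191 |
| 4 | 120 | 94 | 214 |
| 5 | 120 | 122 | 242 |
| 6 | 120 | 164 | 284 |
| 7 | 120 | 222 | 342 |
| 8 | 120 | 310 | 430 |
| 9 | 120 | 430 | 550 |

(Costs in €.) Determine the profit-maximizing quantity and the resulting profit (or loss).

q = 0 (shut down); profit = -€120

Compute π = P·q − TC at each output: q=0: -120; q=1: -150; q=2: -168; q=3: -185; q=4: -206; q=5: -232; q=6: -272; q=7: -328; q=8: -414; q=9: -532.
Profit is highest at q = 0. Equivalently, the lowest AVC in the table is 94/4 ≈ €23.50 at q = 4, and P = €2 falls below it — price never covers variable cost, so the firm shuts down and loses only its fixed cost.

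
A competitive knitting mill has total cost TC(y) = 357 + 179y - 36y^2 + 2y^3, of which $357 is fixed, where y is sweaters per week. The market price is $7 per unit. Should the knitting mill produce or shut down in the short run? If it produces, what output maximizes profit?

Shut down

Variable cost is VC = 179y - 36y^2 + 2y^3, so AVC = VC/y = 179 - 36y + 2y^2 and MC = dTC/dy = 179 - 72y + 6y^2.
AVC hits its minimum where MC = AVC, at y = 9, giving min AVC = 179 - 36·9 + 2·9^2 = $17.
Since P = $7 < min AVC = $17, price fails to cover variable cost at any output.
The firm minimizes its loss by shutting down and losing only its fixed cost of $357.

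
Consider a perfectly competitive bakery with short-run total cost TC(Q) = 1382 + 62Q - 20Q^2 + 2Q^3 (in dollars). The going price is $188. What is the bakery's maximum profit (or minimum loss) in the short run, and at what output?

Profit = -$86 at Q = 9

AVC = 62 - 20Q + 2Q^2; min AVC = $12 at Q = 5. Since P = $188 ≥ min AVC, the firm produces.
With MC = 62 - 40Q + 6Q^2, P = MC on the upward-sloping part at Q* = 9.
TR = 188·9 = 1692. TC = 1382 + 396 = 1778. Profit = 1692 − 1778 = -$86.
By producing, the firm covers all variable cost plus $1296 of fixed cost; shutting down would lose the full $1382.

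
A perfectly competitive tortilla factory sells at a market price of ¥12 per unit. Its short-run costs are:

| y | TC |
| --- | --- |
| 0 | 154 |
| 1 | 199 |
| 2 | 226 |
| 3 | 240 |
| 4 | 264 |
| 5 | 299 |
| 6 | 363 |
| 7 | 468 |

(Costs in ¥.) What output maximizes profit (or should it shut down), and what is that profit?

Profit at each row (π = 12y − TC): y=0: -154; y=1: -187; y=2: -202; y=3: -204; y=4: -216; y=5: -239; y=6: -291; y=7: -384.
Profit is highest at y = 0. Equivalently, the lowest AVC in the table is 110/4 ≈ ¥27.50 at y = 4, and P = ¥12 falls below it — price never covers variable cost, so the firm shuts down and loses only its fixed cost.

y = 0 (shut down); profit = -¥154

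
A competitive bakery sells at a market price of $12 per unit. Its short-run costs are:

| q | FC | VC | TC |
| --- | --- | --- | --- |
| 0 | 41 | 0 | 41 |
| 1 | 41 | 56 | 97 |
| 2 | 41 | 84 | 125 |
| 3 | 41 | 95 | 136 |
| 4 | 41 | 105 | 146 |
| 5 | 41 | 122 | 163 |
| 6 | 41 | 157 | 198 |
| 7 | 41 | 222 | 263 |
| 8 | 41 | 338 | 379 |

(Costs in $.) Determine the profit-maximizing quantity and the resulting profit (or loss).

q = 0 (shut down); profit = -$41

Tabulate TR − TC: q=0: -41; q=1: -85; q=2: -101; q=3: -100; q=4: -98; q=5: -103; q=6: -126; q=7: -179; q=8: -283.
Profit is highest at q = 0. Equivalently, the lowest AVC in the table is 122/5 ≈ $24.40 at q = 5, and P = $12 falls below it — price never covers variable cost, so the firm shuts down and loses only its fixed cost.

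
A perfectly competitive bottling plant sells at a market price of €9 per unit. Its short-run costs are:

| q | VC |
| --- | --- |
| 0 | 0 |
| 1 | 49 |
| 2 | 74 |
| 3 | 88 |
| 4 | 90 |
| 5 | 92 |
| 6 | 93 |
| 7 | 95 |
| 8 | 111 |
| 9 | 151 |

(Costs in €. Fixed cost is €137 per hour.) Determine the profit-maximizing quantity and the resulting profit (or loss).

Profit at each row (π = 9q − TC): q=0: -137; q=1: -177; q=2: -193; q=3: -198; q=4: -191; q=5: -184; q=6: -176; q=7: -169; q=8: -176; q=9: -207.
Profit is highest at q = 0. Equivalently, the lowest AVC in the table is 95/7 ≈ €13.57 at q = 7, and P = €9 falls below it — price never covers variable cost, so the firm shuts down and loses only its fixed cost.

q = 0 (shut down); profit = -€137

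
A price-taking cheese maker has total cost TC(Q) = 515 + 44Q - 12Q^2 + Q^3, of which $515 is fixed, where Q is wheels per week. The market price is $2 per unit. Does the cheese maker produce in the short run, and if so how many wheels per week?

Variable cost is VC = 44Q - 12Q^2 + Q^3, so AVC = VC/Q = 44 - 12Q + Q^2 and MC = dTC/dQ = 44 - 24Q + 3Q^2.
The AVC parabola has its vertex at Q = 12/2 = 6, where AVC = 44 - 12·6 + 6^2 = $8.
With P < min AVC ($2 < $8), every unit sold adds to the loss.
Shutting down limits the loss to fixed cost, $515.

Shut down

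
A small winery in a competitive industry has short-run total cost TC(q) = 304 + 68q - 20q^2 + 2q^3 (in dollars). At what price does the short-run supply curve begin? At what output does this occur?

The shutdown price is the minimum of AVC. VC = 68q - 20q^2 + 2q^3, so AVC = 68 - 20q + 2q^2.
At the minimum of AVC, MC = AVC. MC = 68 - 40q + 6q^2; setting MC = AVC gives 4q^2 - 20q = 0, so q = 5. min AVC = 18.
So the shutdown price is $18.

$18 per unit, at q = 5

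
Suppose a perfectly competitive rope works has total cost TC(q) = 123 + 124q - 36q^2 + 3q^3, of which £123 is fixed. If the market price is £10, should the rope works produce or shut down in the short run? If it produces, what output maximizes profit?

Shut down

From TC, MC = TC'(q) = 124 - 72q + 9q^2 and AVC = VC/q = 124 - 36q + 3q^2.
The AVC parabola has its vertex at q = 36/6 = 6, where AVC = 124 - 36·6 + 3·6^2 = £16.
P = £10 lies below min AVC = £16; no output level covers variable cost.
Best response: produce nothing and absorb the £123 fixed cost.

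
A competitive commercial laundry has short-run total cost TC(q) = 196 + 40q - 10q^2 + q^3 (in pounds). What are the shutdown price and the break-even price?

Shutdown price = min AVC. AVC = 40 - 10q + q^2, with vertex at q = 5 and minimum £15.
ATC = 196/q + 40 - 10q + q^2. Setting dATC/dq = −196/q^2 − 10 + 2q = 0 gives q = 7 (since 2·7^3 − 10·7^2 = 196).
min ATC = 196/7 + 40 − 10·7 + 7^2 = £47. That is the break-even price.
Between these two prices the firm operates at a loss; above £47 it earns a profit.

Shutdown price = £15; break-even price = £47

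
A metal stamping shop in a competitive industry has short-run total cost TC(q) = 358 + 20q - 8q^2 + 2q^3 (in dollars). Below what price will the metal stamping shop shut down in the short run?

The firm shuts down when price falls below the minimum of average variable cost. AVC = VC/q = 20 - 8q + 2q^2.
dAVC/dq = -8 + 4q = 0 gives q = 2. min AVC = 20 - 8·2 + 2·2^2 = 12.
So the shutdown price is $12.

$12 per unit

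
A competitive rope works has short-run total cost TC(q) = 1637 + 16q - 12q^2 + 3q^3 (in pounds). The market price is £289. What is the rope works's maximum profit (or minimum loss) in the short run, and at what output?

AVC = 16 - 12q + 3q^2; min AVC = £4 at q = 2. Since P = £289 ≥ min AVC, the firm produces.
MC = 16 - 24q + 9q^2. Setting P = MC and taking the root on the rising branch gives q* = 7.
TR = 289·7 = 2023. TC = 1637 + 553 = 2190. Profit = 2023 − 2190 = -£167.
Shutting down would mean losing the fixed cost of £1637, so operating at a loss of £167 is better by £1470.

Profit = -£167 at q = 7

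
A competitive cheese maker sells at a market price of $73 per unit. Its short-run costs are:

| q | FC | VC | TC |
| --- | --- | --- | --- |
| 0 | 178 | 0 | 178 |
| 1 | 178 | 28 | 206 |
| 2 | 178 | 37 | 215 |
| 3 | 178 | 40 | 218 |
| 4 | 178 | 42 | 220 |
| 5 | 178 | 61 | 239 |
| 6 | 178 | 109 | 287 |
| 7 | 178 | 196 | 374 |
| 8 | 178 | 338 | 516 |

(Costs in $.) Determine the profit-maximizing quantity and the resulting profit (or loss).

Tabulate TR − TC: q=0: -178; q=1: -133; q=2: -69; q=3: 1; q=4: 72; q=5: 126; q=6: 151; q=7: 137; q=8: 68.
Profit is maximized at q = 6. AVC there is 109/6 = $18.17 ≤ P, so producing beats shutting down (which would give -$178).

q = 6; profit = $151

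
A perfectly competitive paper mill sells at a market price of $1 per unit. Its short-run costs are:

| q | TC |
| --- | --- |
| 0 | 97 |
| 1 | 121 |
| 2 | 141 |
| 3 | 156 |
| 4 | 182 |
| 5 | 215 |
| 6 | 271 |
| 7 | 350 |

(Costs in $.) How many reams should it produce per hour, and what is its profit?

Compute π = P·q − TC at each output: q=0: -97; q=1: -120; q=2: -139; q=3: -153; q=4: -178; q=5: -210; q=6: -265; q=7: -343.
Profit is highest at q = 0. Equivalently, the lowest AVC in the table is 59/3 ≈ $19.67 at q = 3, and P = $1 falls below it — price never covers variable cost, so the firm shuts down and loses only its fixed cost.

q = 0 (shut down); profit = -$97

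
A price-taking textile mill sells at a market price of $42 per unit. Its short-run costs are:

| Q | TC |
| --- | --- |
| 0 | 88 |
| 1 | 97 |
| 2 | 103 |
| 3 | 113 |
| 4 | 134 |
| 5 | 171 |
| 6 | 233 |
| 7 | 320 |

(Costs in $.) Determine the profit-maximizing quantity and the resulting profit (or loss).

Q = 5; profit = $39

Profit at each row (π = 42Q − TC): Q=0: -88; Q=1: -55; Q=2: -19; Q=3: 13; Q=4: 34; Q=5: 39; Q=6: 19; Q=7: -26.
Profit is maximized at Q = 5. AVC there is 83/5 = $16.60 ≤ P, so producing beats shutting down (which would give -$88).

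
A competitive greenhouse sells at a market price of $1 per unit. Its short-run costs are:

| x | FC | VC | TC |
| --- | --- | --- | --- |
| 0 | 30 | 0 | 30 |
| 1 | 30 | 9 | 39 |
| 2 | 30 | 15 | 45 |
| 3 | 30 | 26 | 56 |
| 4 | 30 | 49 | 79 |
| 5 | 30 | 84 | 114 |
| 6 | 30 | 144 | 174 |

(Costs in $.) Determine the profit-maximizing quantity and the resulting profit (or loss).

Tabulate TR − TC: x=0: -30; x=1: -38; x=2: -43; x=3: -53; x=4: -75; x=5: -109; x=6: -168.
Profit is highest at x = 0. Equivalently, the lowest AVC in the table is 15/2 ≈ $7.50 at x = 2, and P = $1 falls below it — price never covers variable cost, so the firm shuts down and loses only its fixed cost.

x = 0 (shut down); profit = -$30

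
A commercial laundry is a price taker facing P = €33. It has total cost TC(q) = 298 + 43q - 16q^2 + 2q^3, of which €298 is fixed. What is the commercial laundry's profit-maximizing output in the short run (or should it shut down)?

Produce at q = 5

Strip out fixed cost: VC = 43q - 16q^2 + 2q^3. Then AVC = 43 - 16q + 2q^2 and MC = 43 - 32q + 6q^2.
AVC is minimized where dAVC/dq = -16 + 4q = 0, at q = 4; min AVC = 43 - 16·4 + 2·4^2 = €11.
Because €33 ≥ €11, revenue can cover variable cost; the firm operates.
Set P = MC: 33 = 43 - 32q + 6q^2 → 10 - 32q + 6q^2 = 0. The roots are q = 1/3 and q = 5; the profit-maximizing output is on the rising part of MC, so q* = 5.
Check: AVC at q = 5 is €13 ≤ P, so revenue covers variable cost.
Profit = P·q − TC = 33·5 − 363 = -€198, a loss, but smaller than the €298 fixed cost the firm would lose by shutting down.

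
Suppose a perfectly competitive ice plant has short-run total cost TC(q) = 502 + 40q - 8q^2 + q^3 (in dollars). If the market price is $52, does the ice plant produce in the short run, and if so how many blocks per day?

Strip out fixed cost: VC = 40q - 8q^2 + q^3. Then AVC = 40 - 8q + q^2 and MC = 40 - 16q + 3q^2.
AVC is minimized where dAVC/dq = -8 + 2q = 0, at q = 4; min AVC = 40 - 8·4 + 4^2 = $24.
Because $52 ≥ $24, revenue can cover variable cost; the firm operates.
Set P = MC: 52 = 40 - 16q + 3q^2 → -12 - 16q + 3q^2 = 0. The roots are q = -2/3 and q = 6; the profit-maximizing output is on the rising part of MC, so q* = 6.
Check: AVC at q = 6 is $28 ≤ P, so revenue covers variable cost.
Profit = P·q − TC = 52·6 − 670 = -$358, a loss, but smaller than the $502 fixed cost the firm would lose by shutting down.

Produce at q = 6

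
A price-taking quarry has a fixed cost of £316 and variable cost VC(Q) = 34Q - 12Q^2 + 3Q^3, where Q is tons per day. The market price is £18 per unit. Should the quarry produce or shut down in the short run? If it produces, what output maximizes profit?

Shut down

Variable cost is VC = 34Q - 12Q^2 + 3Q^3, so AVC = VC/Q = 34 - 12Q + 3Q^2 and MC = dTC/dQ = 34 - 24Q + 9Q^2.
AVC is minimized where dAVC/dQ = -12 + 6Q = 0, at Q = 2; min AVC = 34 - 12·2 + 3·2^2 = £22.
P = £18 lies below min AVC = £22; no output level covers variable cost.
Shutting down limits the loss to fixed cost, £316.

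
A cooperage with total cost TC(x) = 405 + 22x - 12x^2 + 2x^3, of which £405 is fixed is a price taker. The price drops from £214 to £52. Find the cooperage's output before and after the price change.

MC = 22 - 24x + 6x^2; the shutdown threshold is min AVC = £4 (at x = 3).
At P = £214 ≥ min AVC, set P = MC on the rising branch: x = 8.
At P = £52 ≥ min AVC, set P = MC: x = 5. The firm stays open but cuts output.

Output falls from 8 to 5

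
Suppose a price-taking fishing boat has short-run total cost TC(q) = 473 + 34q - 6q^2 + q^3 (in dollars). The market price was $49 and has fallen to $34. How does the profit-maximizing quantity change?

MC = 34 - 12q + 3q^2; the shutdown threshold is min AVC = $25 (at q = 3).
With P = $49 above the shutdown price, P = MC gives q = 5.
At P = $34 ≥ min AVC, set P = MC: q = 4. The firm stays open but cuts output.

Output falls from 5 to 4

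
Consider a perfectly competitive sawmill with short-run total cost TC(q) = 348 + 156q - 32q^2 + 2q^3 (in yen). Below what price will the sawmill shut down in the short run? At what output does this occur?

¥28 per unit, at q = 8

The firm shuts down when price falls below the minimum of average variable cost. AVC = VC/q = 156 - 32q + 2q^2.
At the minimum of AVC, MC = AVC. MC = 156 - 64q + 6q^2; setting MC = AVC gives 4q^2 - 32q = 0, so q = 8. min AVC = 28.
The firm shuts down for any P below ¥28.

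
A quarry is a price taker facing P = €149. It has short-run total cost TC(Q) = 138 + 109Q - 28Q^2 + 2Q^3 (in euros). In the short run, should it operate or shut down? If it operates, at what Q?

Produce at Q = 10

Strip out fixed cost: VC = 109Q - 28Q^2 + 2Q^3. Then AVC = 109 - 28Q + 2Q^2 and MC = 109 - 56Q + 6Q^2.
AVC hits its minimum where MC = AVC, at Q = 7, giving min AVC = 109 - 28·7 + 2·7^2 = €11.
Because €149 ≥ €11, revenue can cover variable cost; the firm operates.
P = MC gives -40 - 56Q + 6Q^2 = 0, with roots -2/3 and 10. Take the larger (rising MC): Q* = 10.
Check: AVC at Q = 10 is €29 ≤ P, so revenue covers variable cost.
Profit = P·Q − TC = 149·10 − 428 = €1062.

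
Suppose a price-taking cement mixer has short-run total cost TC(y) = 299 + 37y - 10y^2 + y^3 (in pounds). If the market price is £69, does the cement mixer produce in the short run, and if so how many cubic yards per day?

From TC, MC = TC'(y) = 37 - 20y + 3y^2 and AVC = VC/y = 37 - 10y + y^2.
AVC hits its minimum where MC = AVC, at y = 5, giving min AVC = 37 - 10·5 + 5^2 = £12.
Since P = £69 ≥ min AVC = £12, price covers variable cost and the firm should produce.
Set P = MC: 69 = 37 - 20y + 3y^2 → -32 - 20y + 3y^2 = 0. The roots are y = -4/3 and y = 8; the profit-maximizing output is on the rising part of MC, so y* = 8.
Check: AVC at y = 8 is £21 ≤ P, so revenue covers variable cost.
Profit = P·y − TC = 69·8 − 467 = £85.

Produce at y = 8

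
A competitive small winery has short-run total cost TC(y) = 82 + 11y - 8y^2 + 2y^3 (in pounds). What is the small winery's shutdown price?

The firm shuts down when price falls below the minimum of average variable cost. AVC = VC/y = 11 - 8y + 2y^2.
At the minimum of AVC, MC = AVC. MC = 11 - 16y + 6y^2; setting MC = AVC gives 4y^2 - 8y = 0, so y = 2. min AVC = 3.
The firm shuts down for any P below £3.

£3 per unit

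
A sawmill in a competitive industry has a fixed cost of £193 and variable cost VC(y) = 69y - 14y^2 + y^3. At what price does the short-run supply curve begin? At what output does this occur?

£20 per unit, at y = 7

Short-run supply begins at min AVC. From VC = 69y - 14y^2 + y^3, AVC = 69 - 14y + y^2.
At the minimum of AVC, MC = AVC. MC = 69 - 28y + 3y^2; setting MC = AVC gives 2y^2 - 14y = 0, so y = 7. min AVC = 20.
For P < £20 the firm produces nothing.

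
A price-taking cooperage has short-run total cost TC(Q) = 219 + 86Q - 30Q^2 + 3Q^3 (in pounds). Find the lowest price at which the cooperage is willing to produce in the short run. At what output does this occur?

The shutdown price is the minimum of AVC. VC = 86Q - 30Q^2 + 3Q^3, so AVC = 86 - 30Q + 3Q^2.
dAVC/dQ = -30 + 6Q = 0 gives Q = 5. min AVC = 86 - 30·5 + 3·5^2 = 11.
The firm shuts down for any P below £11.

£11 per unit, at Q = 5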